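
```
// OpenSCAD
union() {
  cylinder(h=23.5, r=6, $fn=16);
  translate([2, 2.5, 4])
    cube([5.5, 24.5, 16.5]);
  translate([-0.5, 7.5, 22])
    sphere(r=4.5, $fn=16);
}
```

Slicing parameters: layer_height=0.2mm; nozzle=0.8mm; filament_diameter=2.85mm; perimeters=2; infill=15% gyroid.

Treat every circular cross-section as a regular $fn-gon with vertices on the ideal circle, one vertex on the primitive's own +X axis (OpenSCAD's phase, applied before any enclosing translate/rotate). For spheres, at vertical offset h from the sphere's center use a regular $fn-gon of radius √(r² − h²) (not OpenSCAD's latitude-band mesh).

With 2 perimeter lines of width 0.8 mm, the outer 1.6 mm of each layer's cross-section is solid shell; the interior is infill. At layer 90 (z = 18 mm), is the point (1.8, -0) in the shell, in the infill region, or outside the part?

infill

At z = 18 mm: the r=6 cylinder gives a regular 16-gon of circumradius 6 (constant along its height); the cube at (2, 2.5) is present — its section is the full 5.5×24.5 rectangle; the r=4.5 sphere at (-0.5, 7.5) contributes a regular 16-gon of circumradius √(4.5²−4²) = 2.062; Taking the union: the regions partially overlap (shared area 7.25 mm²), so overlapping operands fuse into one piece — 1 connected region. Overall, the cross-section is a single solid region. The nearest boundary edge runs (5.54, 2.30)→(6.00, 0.00); distance from the point to it = 4.12 mm. The point is inside the cross-section and 4.12 mm from the nearest boundary — more than the 1.6 mm shell width (2 × 0.8), so it's in the infill interior.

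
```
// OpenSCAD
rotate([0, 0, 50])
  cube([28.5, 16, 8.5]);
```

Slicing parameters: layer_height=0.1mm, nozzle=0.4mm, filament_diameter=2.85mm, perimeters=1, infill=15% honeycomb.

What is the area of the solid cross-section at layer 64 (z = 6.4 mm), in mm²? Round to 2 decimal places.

456.00 mm²

At z = 6.4 mm: the cube is present — its section is the full 28.5×16 rectangle (area 456.00 mm²); (rotated 50° about Z; rotation is an isometry so areas/perimeters/island counts are preserved). Overall, the cross-section is a single solid region. Net area = 456.00 mm².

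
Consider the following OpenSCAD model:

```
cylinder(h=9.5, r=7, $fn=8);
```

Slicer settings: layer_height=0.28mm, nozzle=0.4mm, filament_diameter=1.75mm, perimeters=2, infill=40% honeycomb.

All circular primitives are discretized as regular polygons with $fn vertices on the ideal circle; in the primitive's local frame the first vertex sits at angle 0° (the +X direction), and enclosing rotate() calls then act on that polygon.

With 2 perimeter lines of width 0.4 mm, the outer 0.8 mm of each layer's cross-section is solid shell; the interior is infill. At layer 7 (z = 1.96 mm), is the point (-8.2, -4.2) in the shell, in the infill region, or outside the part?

At z = 1.96 mm: the r=7 cylinder contributes a regular 8-gon of circumradius 7. Overall, the cross-section is a single solid region. The nearest boundary edge runs (-7.00, 0.00)→(-4.95, -4.95); distance from the point to it = 2.72 mm. The point is not inside any of the regions above, so it lies outside the cross-section (2.72 mm from the nearest boundary).

outside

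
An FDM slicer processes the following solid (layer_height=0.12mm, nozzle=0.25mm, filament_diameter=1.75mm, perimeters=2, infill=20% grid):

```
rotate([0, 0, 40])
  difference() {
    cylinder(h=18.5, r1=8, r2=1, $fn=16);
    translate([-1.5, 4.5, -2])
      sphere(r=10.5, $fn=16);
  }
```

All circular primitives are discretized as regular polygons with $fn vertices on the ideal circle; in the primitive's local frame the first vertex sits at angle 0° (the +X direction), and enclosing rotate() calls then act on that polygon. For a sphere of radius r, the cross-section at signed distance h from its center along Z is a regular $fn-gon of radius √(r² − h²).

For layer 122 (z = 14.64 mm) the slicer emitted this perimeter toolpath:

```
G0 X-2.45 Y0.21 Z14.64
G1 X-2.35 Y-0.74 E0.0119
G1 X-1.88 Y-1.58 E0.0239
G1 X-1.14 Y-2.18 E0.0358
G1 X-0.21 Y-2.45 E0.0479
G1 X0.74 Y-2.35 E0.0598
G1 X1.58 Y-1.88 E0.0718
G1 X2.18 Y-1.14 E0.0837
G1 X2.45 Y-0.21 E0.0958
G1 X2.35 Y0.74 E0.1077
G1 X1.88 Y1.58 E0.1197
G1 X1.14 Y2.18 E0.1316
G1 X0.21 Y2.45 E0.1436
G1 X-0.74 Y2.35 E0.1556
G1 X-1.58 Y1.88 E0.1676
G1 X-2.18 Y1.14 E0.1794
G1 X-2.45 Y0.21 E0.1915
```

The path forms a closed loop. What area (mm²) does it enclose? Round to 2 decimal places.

18.52 mm²

Apply the shoelace formula to the sequence of (X, Y) vertices; enclosed area = 18.52 mm².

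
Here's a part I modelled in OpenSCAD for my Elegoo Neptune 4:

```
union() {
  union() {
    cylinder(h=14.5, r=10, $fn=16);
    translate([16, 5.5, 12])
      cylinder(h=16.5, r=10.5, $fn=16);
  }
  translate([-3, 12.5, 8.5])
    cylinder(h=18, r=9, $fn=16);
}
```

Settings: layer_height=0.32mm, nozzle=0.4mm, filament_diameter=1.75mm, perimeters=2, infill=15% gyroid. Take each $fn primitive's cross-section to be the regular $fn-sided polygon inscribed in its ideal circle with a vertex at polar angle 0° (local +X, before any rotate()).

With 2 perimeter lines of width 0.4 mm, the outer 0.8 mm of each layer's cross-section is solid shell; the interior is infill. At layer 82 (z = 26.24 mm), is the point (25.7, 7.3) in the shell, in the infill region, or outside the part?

shell

At z = 26.24 mm: the cylinder is absent (z outside [0, 14.5]); the r=10.5 cylinder at (16, 5.5) contributes a regular 16-gon of circumradius 10.5; Merging all regions: only the r=10.5 cylinder at (16, 5.5) is present, so the union is just that shape — 1 connected region; the r=9 cylinder at (-3, 12.5) contributes a regular 16-gon of circumradius 9; Taking the union: the 2 present regions are separate (no shared area or edge), so areas and boundary lengths simply add and each stays a separate island — 2 connected regions. Overall, the cross-section has 2 separate islands. The nearest boundary edge runs (25.70, 9.52)→(26.50, 5.50); distance from the point to it = 0.43 mm. (Shell/infill is judged within the island containing the point — the largest one.) The point is inside the cross-section, 0.43 mm from the nearest boundary — within the 0.8 mm shell band (2 × 0.4).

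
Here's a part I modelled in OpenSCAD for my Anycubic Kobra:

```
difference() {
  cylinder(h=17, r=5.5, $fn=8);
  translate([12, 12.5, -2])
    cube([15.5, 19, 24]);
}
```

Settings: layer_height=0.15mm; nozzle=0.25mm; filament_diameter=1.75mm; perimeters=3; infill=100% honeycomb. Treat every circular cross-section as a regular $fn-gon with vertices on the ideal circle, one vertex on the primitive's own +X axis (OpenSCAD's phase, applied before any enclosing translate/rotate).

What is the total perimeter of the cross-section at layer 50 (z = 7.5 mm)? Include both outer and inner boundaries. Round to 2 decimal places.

At z = 7.5 mm: the r=5.5 cylinder gives a regular 8-gon of circumradius 5.5 (constant along its height) (perimeter = 2·8·5.500·sin(180°/8) = 33.68 mm); the cube at (12, 12.5) (footprint 15.5×19) is included at this height (perimeter 69.00 mm); After the difference (first − rest): starting from the r=5.5 cylinder, the 15.5×19 cube at (12, 12.5) misses the remaining region (no effect) — boundary = 33.68 mm. Overall, the cross-section is a single solid region. Total boundary length (outer) = 33.68 mm.

33.68 mm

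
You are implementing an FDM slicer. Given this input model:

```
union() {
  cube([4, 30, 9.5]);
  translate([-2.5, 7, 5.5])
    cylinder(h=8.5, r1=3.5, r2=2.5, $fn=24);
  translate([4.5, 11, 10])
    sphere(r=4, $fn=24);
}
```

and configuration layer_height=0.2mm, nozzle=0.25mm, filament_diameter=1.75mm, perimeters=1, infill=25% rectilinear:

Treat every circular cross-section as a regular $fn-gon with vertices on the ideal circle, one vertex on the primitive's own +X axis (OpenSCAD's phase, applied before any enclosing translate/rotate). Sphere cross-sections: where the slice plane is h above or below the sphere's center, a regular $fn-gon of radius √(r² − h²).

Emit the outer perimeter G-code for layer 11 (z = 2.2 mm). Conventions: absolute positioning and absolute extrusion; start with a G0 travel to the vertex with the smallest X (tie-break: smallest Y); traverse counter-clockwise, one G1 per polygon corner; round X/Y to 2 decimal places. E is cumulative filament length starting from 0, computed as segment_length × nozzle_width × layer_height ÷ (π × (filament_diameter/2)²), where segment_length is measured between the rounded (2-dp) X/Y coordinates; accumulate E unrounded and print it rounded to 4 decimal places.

G0 X0.00 Y0.00 Z2.20
G1 X4.00 Y0.00 E0.0832
G1 X4.00 Y30.00 E0.7068
G1 X0.00 Y30.00 E0.7899
G1 X0.00 Y0.00 E1.4136

At z = 2.2 mm: the cube (footprint 4×30) is included at this height; the cone at (-2.5, 7) does not reach this height (z outside [5.5, 14]); the sphere at (4.5, 11) does not reach this height (|z−center|=7.800 > r=4); Merging all regions: only the 4×30 cube is present, so the union is just that shape — 1 connected region. The outline is a single polygon with 4 vertices. Extrusion per mm of travel: 0.25 × 0.2 / (π × 0.875²) = 0.020788. Accumulating E over each segment gives final E = 1.4136.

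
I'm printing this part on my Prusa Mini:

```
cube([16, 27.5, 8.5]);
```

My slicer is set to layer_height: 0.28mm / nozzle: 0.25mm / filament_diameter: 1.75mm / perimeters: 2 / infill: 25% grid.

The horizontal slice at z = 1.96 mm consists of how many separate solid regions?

At z = 1.96 mm: the cube (footprint 16×27.5) is included at this height. The result has 1 disconnected region.

1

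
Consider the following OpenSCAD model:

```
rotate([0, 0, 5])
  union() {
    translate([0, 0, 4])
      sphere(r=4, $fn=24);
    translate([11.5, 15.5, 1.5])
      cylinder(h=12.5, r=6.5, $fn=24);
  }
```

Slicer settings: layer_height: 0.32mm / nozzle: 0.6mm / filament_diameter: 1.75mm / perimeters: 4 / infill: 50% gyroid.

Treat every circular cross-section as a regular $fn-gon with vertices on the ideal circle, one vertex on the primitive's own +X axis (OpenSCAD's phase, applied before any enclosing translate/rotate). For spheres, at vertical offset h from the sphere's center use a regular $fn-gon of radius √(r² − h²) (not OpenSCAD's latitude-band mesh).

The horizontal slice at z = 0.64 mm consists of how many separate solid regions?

At z = 0.64 mm: the r=4 sphere contributes a regular 24-gon of circumradius √(4²−3.36²) = 2.170; the cylinder at (11.5, 15.5) does not reach this height (z outside [1.5, 14]); Taking the union: only the r=4 sphere is present, so the union is just that shape — 1 connected region; (rotated 5° about Z; rotation is an isometry so areas/perimeters/island counts are preserved). The result has 1 disconnected region.

1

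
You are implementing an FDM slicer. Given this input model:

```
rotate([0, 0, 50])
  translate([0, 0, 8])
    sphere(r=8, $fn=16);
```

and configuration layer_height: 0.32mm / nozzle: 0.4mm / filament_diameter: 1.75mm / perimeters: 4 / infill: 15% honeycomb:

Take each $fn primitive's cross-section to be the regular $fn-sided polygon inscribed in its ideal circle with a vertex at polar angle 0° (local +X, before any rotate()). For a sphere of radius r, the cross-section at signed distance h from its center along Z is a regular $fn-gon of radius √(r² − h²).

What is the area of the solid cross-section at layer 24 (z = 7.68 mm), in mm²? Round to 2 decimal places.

195.62 mm²

At z = 7.68 mm: the r=8 sphere slices to a regular 16-gon of circumradius 7.994 (√(r²−h²) with h=0.32 from center) (area = (16/2)·7.994²·sin(360°/16) = 195.62 mm²); (rotated 50° about Z; rotation is an isometry so areas/perimeters/island counts are preserved). Overall, the cross-section is a single solid region. Net area = 195.62 mm².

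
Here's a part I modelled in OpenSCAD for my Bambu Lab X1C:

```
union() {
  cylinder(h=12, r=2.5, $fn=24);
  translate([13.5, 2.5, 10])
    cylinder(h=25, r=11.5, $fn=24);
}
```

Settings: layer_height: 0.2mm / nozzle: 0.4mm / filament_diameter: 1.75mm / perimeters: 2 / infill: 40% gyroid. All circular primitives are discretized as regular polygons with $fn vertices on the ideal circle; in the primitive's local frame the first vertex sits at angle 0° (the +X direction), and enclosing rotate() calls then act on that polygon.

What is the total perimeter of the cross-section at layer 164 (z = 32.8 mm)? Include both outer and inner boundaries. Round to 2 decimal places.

72.05 mm

At z = 32.8 mm: the cylinder is not intersected at this z (z outside [0, 12]); the cylinder at (13.5, 2.5): section is a regular 24-gon, circumradius r=11.5 (perimeter = 2·24·11.500·sin(180°/24) = 72.05 mm); Merging all regions: only the r=11.5 cylinder at (13.5, 2.5) is present, so the union is just that shape — boundary = 72.05 mm. Overall, the cross-section is a single solid region. Total boundary length (outer) = 72.05 mm.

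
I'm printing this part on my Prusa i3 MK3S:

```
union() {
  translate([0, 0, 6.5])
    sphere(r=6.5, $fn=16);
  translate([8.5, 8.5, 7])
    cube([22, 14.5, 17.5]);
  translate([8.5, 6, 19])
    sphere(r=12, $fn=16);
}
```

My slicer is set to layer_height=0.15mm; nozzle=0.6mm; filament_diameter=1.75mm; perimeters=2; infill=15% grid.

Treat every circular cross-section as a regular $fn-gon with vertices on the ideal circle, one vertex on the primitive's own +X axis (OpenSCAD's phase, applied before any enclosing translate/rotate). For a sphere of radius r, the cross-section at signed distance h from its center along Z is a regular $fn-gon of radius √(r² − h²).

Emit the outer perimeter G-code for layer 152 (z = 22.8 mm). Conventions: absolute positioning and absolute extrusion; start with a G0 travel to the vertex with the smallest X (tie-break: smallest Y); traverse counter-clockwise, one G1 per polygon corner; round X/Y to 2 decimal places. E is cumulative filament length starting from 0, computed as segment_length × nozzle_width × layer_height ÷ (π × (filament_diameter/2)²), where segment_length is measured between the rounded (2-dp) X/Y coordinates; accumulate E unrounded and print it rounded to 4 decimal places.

G0 X-2.88 Y6.00 Z22.80
G1 X-2.02 Y1.64 E0.1663
G1 X0.45 Y-2.05 E0.3324
G1 X4.14 Y-4.52 E0.4986
G1 X8.50 Y-5.38 E0.6649
G1 X12.86 Y-4.52 E0.8312
G1 X16.55 Y-2.05 E0.9973
G1 X19.02 Y1.64 E1.1634
G1 X19.88 Y6.00 E1.3297
G1 X19.39 Y8.50 E1.4251
G1 X30.50 Y8.50 E1.8408
G1 X30.50 Y23.00 E2.3833
G1 X8.50 Y23.00 E3.2065
G1 X8.50 Y17.38 E3.4168
G1 X4.14 Y16.52 E3.5831
G1 X0.45 Y14.05 E3.7492
G1 X-2.02 Y10.36 E3.9154
G1 X-2.88 Y6.00 E4.0817

At z = 22.8 mm: the sphere is absent (|z−center|=16.300 > r=6.5); the cube at (8.5, 8.5) is present — its section is the full 22×14.5 rectangle; the sphere at (8.5, 6): section is a regular 16-gon, circumradius = √(r²−h²) = √(12²−3.8²) = 11.382; Combining (union): the regions partially overlap (shared area 71.33 mm²), so overlapping operands fuse into one piece — 1 connected region. The outline is a single polygon with 17 vertices. Extrusion per mm of travel: 0.6 × 0.15 / (π × 0.875²) = 0.037418. Accumulating E over each segment gives final E = 4.0817.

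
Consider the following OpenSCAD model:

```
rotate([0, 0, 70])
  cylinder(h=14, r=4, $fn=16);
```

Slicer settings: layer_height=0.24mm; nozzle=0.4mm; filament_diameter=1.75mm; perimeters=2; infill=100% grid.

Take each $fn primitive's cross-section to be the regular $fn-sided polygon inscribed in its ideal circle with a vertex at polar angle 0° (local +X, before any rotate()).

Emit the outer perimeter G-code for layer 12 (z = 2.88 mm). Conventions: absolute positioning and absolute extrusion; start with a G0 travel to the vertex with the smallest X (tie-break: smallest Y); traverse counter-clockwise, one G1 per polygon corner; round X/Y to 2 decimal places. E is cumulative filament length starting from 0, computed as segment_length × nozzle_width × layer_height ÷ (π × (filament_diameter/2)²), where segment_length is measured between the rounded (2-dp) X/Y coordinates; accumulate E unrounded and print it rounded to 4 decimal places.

G0 X-4.00 Y-0.17 Z2.88
G1 X-3.63 Y-1.69 E0.0624
G1 X-2.70 Y-2.95 E0.1249
G1 X-1.37 Y-3.76 E0.1871
G1 X0.17 Y-4.00 E0.2493
G1 X1.69 Y-3.63 E0.3117
G1 X2.95 Y-2.70 E0.3742
G1 X3.76 Y-1.37 E0.4364
G1 X4.00 Y0.17 E0.4986
G1 X3.63 Y1.69 E0.5610
G1 X2.70 Y2.95 E0.6235
G1 X1.37 Y3.76 E0.6857
G1 X-0.17 Y4.00 E0.7479
G1 X-1.69 Y3.63 E0.8103
G1 X-2.95 Y2.70 E0.8728
G1 X-3.76 Y1.37 E0.9350
G1 X-4.00 Y-0.17 E0.9972

At z = 2.88 mm: the r=4 cylinder contributes a regular 16-gon of circumradius 4; (whole slice rotated 70° about Z — lengths, areas and connectivity unchanged). The outline is a single polygon with 16 vertices. Extrusion per mm of travel: 0.4 × 0.24 / (π × 0.875²) = 0.039912. Accumulating E over each segment gives final E = 0.9972.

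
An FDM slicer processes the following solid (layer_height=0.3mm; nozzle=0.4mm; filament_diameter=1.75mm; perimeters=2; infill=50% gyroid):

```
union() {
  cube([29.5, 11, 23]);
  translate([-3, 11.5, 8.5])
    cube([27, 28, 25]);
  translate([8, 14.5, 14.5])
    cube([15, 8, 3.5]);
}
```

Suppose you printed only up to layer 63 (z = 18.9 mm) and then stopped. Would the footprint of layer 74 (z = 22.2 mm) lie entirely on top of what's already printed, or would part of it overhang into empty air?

entirely on top

Compare the two slices. At z = 18.9: the cube is present — its section is the full 29.5×11 rectangle (area 324.50 mm²); the 27×28 cube at (-3, 11.5) contributes its full rectangle (area 756.00 mm²); the cube at (8, 14.5) does not reach this height (z outside [14.5, 18]); Combining (union): the 2 present regions are separate (no shared area or edge), so areas and boundary lengths simply add and each stays a separate island — area = 1080.50 mm². At z = 22.2: the cube (footprint 29.5×11) is included at this height (area 324.50 mm²); the cube at (-3, 11.5) (footprint 27×28) is included at this height (area 756.00 mm²); the cube at (8, 14.5) does not reach this height (z outside [14.5, 18]); Taking the union: the 2 present regions are separate (no shared area or edge), so areas and boundary lengths simply add and each stays a separate island — area = 1080.50 mm². Checking containment: the cross-section at z = 22.2 is a subset of the cross-section at z = 18.9.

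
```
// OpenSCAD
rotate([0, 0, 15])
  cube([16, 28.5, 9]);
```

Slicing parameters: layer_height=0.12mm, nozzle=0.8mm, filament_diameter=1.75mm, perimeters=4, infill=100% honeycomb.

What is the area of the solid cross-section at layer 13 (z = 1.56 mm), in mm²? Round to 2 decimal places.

At z = 1.56 mm: the 16×28.5 cube contributes its full rectangle (area 456.00 mm²); (whole slice rotated 15° about Z — lengths, areas and connectivity unchanged). Overall, the cross-section is a single solid region. Net area = 456.00 mm².

456.00 mm²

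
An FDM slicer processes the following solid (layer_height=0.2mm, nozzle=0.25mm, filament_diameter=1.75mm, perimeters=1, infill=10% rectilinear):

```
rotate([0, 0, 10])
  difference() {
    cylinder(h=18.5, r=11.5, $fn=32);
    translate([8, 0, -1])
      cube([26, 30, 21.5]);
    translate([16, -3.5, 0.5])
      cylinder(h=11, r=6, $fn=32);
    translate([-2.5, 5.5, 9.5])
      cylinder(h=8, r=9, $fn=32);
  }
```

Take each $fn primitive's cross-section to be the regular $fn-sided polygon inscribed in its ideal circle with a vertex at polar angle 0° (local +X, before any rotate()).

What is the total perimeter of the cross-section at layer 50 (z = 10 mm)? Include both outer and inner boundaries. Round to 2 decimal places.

At z = 10 mm: the r=11.5 cylinder gives a regular 32-gon of circumradius 11.5 (constant along its height) (perimeter = 2·32·11.500·sin(180°/32) = 72.14 mm); the cube at (8, 0) (footprint 26×30) is included at this height (perimeter 112.00 mm); the r=6 cylinder at (16, -3.5) contributes a regular 32-gon of circumradius 6 (perimeter = 2·32·6.000·sin(180°/32) = 37.64 mm); the cylinder at (-2.5, 5.5): section is a regular 32-gon, circumradius r=9 (perimeter = 2·32·9.000·sin(180°/32) = 56.46 mm); Taking the first minus the rest: starting from the r=11.5 cylinder, the 26×30 cube at (8, 0) partially overlaps it — only the 19.62 mm² overlap (of its 780.00 mm²) is removed, clipping the outline; the r=6 cylinder at (16, -3.5) partially overlaps it — only the 4.00 mm² overlap (of its 112.37 mm²) is removed, clipping the outline; the r=9 cylinder at (-2.5, 5.5) partially overlaps it — only the 200.09 mm² overlap (of its 252.84 mm²) is removed, clipping the outline — boundary = 84.59 mm; (whole slice rotated 10° about Z — lengths, areas and connectivity unchanged). Overall, the cross-section is a single solid region. Total boundary length (outer) = 84.59 mm.

84.59 mm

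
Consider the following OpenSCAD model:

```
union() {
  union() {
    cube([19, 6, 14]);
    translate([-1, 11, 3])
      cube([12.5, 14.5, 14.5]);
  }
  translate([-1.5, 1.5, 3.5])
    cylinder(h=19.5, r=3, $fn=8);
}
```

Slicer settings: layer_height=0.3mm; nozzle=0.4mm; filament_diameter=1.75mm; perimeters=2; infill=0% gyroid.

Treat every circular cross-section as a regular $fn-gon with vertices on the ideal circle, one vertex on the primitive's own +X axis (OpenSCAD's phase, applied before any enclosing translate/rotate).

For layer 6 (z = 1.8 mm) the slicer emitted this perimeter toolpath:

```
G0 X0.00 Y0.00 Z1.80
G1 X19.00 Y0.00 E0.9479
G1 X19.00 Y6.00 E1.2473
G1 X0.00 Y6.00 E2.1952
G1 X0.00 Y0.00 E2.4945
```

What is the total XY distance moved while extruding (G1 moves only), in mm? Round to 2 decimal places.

Sum the Euclidean lengths of each G1 segment: total = 50.00 mm.

50.00 mm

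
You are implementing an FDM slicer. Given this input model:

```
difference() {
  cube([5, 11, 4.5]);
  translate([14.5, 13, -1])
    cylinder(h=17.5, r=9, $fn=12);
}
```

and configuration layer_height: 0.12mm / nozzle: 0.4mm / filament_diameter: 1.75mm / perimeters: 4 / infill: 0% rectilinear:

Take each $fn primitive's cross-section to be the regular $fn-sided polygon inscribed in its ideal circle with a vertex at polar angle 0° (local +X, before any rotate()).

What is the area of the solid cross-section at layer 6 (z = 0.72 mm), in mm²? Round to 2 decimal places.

At z = 0.72 mm: the cube (footprint 5×11) is included at this height (area 55.00 mm²); the r=9 cylinder at (14.5, 13) contributes a regular 12-gon of circumradius 9 (area = (12/2)·9.000²·sin(360°/12) = 243.00 mm²); After the difference (first − rest): starting from the 5×11 cube (55.00 mm²), the r=9 cylinder at (14.5, 13) misses the remaining region (no effect) — area = 55.00 mm². Overall, the cross-section is a single solid region. Net area = 55.00 mm².

55.00 mm²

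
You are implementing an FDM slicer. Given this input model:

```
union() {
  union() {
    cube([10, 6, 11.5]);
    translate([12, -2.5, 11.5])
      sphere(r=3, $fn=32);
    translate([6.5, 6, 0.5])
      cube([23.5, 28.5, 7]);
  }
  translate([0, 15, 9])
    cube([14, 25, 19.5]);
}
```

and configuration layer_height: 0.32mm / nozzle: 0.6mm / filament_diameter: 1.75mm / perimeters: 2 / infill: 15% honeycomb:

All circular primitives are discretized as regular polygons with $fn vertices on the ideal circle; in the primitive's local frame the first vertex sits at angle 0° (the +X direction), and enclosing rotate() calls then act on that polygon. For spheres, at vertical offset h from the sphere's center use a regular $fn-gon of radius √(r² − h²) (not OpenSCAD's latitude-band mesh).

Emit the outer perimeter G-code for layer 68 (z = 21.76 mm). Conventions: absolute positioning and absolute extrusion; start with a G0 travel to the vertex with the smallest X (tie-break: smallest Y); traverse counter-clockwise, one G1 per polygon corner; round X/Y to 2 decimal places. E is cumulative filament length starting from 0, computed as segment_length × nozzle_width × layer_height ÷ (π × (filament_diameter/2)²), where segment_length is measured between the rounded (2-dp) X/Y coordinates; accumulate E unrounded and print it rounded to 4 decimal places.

G0 X0.00 Y15.00 Z21.76
G1 X14.00 Y15.00 E1.1175
G1 X14.00 Y40.00 E3.1131
G1 X0.00 Y40.00 E4.2307
G1 X0.00 Y15.00 E6.2263

At z = 21.76 mm: the cube does not reach this height (z outside [0, 11.5]); the sphere at (12, -2.5) is absent (|z−center|=10.260 > r=3); the cube at (6.5, 6) is not intersected at this z (z outside [0.5, 7.5]); Taking the union: nothing is present at this height; the cube at (0, 15) (footprint 14×25) is included at this height; Merging all regions: only the 14×25 cube at (0, 15) is present, so the union is just that shape — 1 connected region. The outline is a single polygon with 4 vertices. Extrusion per mm of travel: 0.6 × 0.32 / (π × 0.875²) = 0.079824. Accumulating E over each segment gives final E = 6.2263.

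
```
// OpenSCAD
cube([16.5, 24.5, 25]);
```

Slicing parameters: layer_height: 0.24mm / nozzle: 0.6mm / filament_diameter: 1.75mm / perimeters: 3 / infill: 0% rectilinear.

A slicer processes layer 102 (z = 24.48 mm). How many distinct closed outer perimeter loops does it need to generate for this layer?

1

At z = 24.48 mm: the cube is present — its section is the full 16.5×24.5 rectangle. The result has 1 disconnected region.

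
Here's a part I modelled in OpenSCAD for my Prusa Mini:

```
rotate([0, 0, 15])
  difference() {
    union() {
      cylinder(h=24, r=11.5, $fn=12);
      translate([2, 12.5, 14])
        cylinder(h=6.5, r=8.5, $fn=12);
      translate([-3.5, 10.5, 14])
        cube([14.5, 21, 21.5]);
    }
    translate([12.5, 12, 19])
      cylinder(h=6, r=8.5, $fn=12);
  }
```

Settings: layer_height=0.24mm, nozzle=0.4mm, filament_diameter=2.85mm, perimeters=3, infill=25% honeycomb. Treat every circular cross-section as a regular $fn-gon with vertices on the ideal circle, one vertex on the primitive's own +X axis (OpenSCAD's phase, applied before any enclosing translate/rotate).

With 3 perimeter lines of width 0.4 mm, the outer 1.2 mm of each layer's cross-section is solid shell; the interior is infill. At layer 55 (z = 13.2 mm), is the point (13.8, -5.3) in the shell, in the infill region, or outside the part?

outside

At z = 13.2 mm: the r=11.5 cylinder gives a regular 12-gon of circumradius 11.5 (constant along its height); the cylinder at (2, 12.5) does not reach this height (z outside [14, 20.5]); the cube at (-3.5, 10.5) is not intersected at this z (z outside [14, 35.5]); Combining (union): only the r=11.5 cylinder is present, so the union is just that shape — 1 connected region; the cylinder at (12.5, 12) does not reach this height (z outside [19, 25]); After the difference (first − rest): none of the subtracted shapes is present at this height, so the result so far is unchanged — 1 connected region; (whole slice rotated 15° about Z — lengths, areas and connectivity unchanged). Overall, the cross-section is a single solid region. Undo the 15° rotation: the query point maps to (11.958, -8.691) in the un-rotated model frame. The nearest boundary edge runs (5.75, -9.96)→(9.96, -5.75); distance from the point to it = 3.49 mm. The point is not inside any of the regions above, so it lies outside the cross-section (3.49 mm from the nearest boundary).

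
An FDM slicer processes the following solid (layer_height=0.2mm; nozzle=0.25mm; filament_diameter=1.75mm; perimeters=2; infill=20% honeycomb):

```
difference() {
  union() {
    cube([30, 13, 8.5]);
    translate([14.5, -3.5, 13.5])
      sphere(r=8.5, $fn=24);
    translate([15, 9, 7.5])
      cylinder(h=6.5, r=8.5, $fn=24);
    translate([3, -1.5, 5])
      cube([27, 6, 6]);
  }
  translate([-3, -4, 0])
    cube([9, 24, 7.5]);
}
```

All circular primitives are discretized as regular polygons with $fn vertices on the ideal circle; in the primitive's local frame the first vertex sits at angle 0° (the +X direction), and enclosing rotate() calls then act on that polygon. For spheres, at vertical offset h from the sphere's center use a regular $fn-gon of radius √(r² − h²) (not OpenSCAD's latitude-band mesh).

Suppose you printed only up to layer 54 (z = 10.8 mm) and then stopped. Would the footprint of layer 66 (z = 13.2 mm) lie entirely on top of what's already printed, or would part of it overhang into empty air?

Compare the two slices. At z = 10.8: the cube is absent (z outside [0, 8.5]); the sphere at (14.5, -3.5): section is a regular 24-gon, circumradius = √(r²−h²) = √(8.5²−2.7²) = 8.060 (area = (24/2)·8.060²·sin(360°/24) = 201.75 mm²); the r=8.5 cylinder at (15, 9) contributes a regular 24-gon of circumradius 8.5 (area = (24/2)·8.500²·sin(360°/24) = 224.40 mm²); the cube at (3, -1.5) (footprint 27×6) is included at this height (area 162.00 mm²); Merging all regions: the regions partially overlap — summed areas 588.15 mm² minus the doubly-counted overlap 109.05 mm² gives 479.11 mm² — area = 479.11 mm²; the cube at (-3, -4) is not intersected at this z (z outside [0, 7.5]); Taking the first minus the rest: none of the subtracted shapes is present at this height, so that combined region is unchanged — area = 479.11 mm². At z = 13.2: the cube is not intersected at this z (z outside [0, 8.5]); the r=8.5 sphere at (14.5, -3.5) slices to a regular 24-gon of circumradius 8.495 (√(r²−h²) with h=0.3 from center) (area = (24/2)·8.495²·sin(360°/24) = 224.12 mm²); the r=8.5 cylinder at (15, 9) gives a regular 24-gon of circumradius 8.5 (constant along its height) (area = (24/2)·8.500²·sin(360°/24) = 224.40 mm²); the cube at (3, -1.5) does not reach this height (z outside [5, 11]); Taking the union: the regions partially overlap — summed areas 448.51 mm² minus the doubly-counted overlap 34.18 mm² gives 414.34 mm² — area = 414.34 mm²; the cube at (-3, -4) is not intersected at this z (z outside [0, 7.5]); Taking the first minus the rest: none of the subtracted shapes is present at this height, so the result so far is unchanged — area = 414.34 mm². Checking containment: at z = 13.2 the cross-section extends beyond the z = 10.8 cross-section by about 12.92 mm².

part overhangs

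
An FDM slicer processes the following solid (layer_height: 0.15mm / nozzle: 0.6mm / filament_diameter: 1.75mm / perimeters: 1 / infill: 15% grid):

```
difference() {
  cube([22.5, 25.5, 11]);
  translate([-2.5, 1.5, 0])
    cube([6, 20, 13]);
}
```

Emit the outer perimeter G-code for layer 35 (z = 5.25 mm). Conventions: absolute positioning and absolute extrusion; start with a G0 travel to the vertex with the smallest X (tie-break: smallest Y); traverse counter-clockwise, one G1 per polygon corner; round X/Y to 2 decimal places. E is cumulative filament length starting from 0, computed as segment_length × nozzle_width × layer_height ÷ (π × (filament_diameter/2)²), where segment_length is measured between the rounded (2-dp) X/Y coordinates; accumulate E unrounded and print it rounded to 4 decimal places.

At z = 5.25 mm: the cube (footprint 22.5×25.5) is included at this height; the cube at (-2.5, 1.5) is present — its section is the full 6×20 rectangle; Taking the first minus the rest: starting from the 22.5×25.5 cube, the 6×20 cube at (-2.5, 1.5) partially overlaps it — only the 70.00 mm² overlap (of its 120.00 mm²) is removed, clipping the outline — 1 connected region. The outline is a single polygon with 8 vertices. Extrusion per mm of travel: 0.6 × 0.15 / (π × 0.875²) = 0.037418. Accumulating E over each segment gives final E = 3.8540.

G0 X0.00 Y0.00 Z5.25
G1 X22.50 Y0.00 E0.8419
G1 X22.50 Y25.50 E1.7960
G1 X0.00 Y25.50 E2.6379
G1 X0.00 Y21.50 E2.7876
G1 X3.50 Y21.50 E2.9186
G1 X3.50 Y1.50 E3.6669
G1 X0.00 Y1.50 E3.7979
G1 X0.00 Y0.00 E3.8540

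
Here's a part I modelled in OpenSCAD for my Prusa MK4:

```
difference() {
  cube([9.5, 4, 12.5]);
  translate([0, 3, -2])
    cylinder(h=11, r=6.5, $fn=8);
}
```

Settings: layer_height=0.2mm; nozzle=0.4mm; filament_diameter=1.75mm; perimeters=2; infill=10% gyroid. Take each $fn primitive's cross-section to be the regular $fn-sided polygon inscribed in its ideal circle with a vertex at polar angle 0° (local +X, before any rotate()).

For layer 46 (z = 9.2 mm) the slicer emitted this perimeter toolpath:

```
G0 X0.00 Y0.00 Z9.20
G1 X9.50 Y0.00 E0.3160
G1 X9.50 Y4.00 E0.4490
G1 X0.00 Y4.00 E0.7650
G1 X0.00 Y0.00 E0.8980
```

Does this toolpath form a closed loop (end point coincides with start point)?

yes

Start point (G0): (0.00, 0.00). End point (last G1): the path returns to the start — closed.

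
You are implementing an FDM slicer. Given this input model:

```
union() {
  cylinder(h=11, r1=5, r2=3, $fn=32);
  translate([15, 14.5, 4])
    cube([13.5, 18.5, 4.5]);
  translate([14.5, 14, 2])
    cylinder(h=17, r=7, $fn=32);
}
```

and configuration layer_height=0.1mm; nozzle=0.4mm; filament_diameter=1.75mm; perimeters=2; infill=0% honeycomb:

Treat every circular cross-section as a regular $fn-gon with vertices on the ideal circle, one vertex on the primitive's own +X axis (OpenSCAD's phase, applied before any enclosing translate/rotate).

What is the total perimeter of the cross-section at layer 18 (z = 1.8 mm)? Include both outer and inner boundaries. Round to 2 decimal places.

29.31 mm

At z = 1.8 mm: the cone contributes a regular 32-gon of circumradius 4.673 (interpolated between r1=5 and r2=3 at t=0.164) (perimeter = 2·32·4.673·sin(180°/32) = 29.31 mm); the cube at (15, 14.5) is not intersected at this z (z outside [4, 8.5]); the cylinder at (14.5, 14) does not reach this height (z outside [2, 19]); Combining (union): only the cone is present, so the union is just that shape — boundary = 29.31 mm. Overall, the cross-section is a single solid region. Total boundary length (outer) = 29.31 mm.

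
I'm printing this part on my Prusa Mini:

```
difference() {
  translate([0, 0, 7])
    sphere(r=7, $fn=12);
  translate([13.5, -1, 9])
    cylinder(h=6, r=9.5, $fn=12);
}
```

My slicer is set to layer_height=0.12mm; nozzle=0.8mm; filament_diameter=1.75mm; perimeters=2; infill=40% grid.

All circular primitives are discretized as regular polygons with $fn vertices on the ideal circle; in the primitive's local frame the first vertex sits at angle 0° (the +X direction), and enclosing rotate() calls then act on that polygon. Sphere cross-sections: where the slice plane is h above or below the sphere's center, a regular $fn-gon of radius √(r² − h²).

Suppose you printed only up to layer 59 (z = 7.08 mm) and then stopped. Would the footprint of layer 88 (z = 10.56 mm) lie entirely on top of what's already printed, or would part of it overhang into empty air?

entirely on top

Compare the two slices. At z = 7.08: the sphere: section is a regular 12-gon, circumradius = √(r²−h²) = √(7²−0.08²) = 7.000 (area = (12/2)·7.000²·sin(360°/12) = 146.98 mm²); the cylinder at (13.5, -1) is absent (z outside [9, 15]); Taking the first minus the rest: none of the subtracted shapes is present at this height, so the r=7 sphere is unchanged — area = 146.98 mm². At z = 10.56: the r=7 sphere slices to a regular 12-gon of circumradius 6.027 (√(r²−h²) with h=3.56 from center) (area = (12/2)·6.027²·sin(360°/12) = 108.98 mm²); the r=9.5 cylinder at (13.5, -1) gives a regular 12-gon of circumradius 9.5 (constant along its height) (area = (12/2)·9.500²·sin(360°/12) = 270.75 mm²); Taking the first minus the rest: starting from the r=7 sphere (108.98 mm²), the r=9.5 cylinder at (13.5, -1) partially overlaps it — only the 7.27 mm² overlap (of its 270.75 mm²) is removed, clipping the outline — area = 101.71 mm². Checking containment: the cross-section at z = 10.56 is a subset of the cross-section at z = 7.08.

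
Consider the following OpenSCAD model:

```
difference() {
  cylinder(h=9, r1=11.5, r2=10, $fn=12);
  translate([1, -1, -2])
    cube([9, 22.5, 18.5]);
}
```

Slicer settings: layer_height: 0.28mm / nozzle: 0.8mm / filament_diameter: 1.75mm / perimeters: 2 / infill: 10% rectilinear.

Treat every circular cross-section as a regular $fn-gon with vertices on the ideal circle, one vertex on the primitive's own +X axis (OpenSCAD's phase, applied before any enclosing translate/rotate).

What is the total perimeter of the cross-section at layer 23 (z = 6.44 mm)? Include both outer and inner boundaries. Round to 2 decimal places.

At z = 6.44 mm: the cone: at t=0.716 of its height the radius interpolates to r₁+(r₂−r₁)t = 10.427, giving a regular 12-gon of that circumradius (perimeter = 2·12·10.427·sin(180°/12) = 64.77 mm); the cube at (1, -1) is present — its section is the full 9×22.5 rectangle (perimeter 63.00 mm); Subtracting the remaining from the first: starting from the cone, the 9×22.5 cube at (1, -1) partially overlaps it — only the 79.90 mm² overlap (of its 202.50 mm²) is removed, clipping the outline — boundary = 74.01 mm. Overall, the cross-section is a single solid region. Total boundary length (outer) = 74.01 mm.

74.01 mm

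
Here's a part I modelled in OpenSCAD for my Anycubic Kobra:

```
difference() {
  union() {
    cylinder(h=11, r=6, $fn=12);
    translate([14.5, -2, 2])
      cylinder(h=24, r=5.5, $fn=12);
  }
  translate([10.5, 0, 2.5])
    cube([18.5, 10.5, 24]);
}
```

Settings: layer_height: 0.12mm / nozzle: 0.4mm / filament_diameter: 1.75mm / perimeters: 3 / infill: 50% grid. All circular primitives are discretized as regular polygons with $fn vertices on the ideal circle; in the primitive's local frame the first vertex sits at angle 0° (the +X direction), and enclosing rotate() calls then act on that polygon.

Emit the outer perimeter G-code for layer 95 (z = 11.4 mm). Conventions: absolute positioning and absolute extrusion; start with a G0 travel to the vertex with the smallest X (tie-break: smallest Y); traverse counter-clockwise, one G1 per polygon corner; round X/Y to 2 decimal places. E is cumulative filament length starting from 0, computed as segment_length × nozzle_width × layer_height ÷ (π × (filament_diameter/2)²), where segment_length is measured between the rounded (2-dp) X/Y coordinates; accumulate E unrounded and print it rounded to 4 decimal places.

At z = 11.4 mm: the cylinder is absent (z outside [0, 11]); the r=5.5 cylinder at (14.5, -2) gives a regular 12-gon of circumradius 5.5 (constant along its height); Combining (union): only the r=5.5 cylinder at (14.5, -2) is present, so the union is just that shape — 1 connected region; the 18.5×10.5 cube at (10.5, 0) contributes its full rectangle; Subtracting the remaining from the first: starting from that combined region, the 18.5×10.5 cube at (10.5, 0) partially overlaps it — only the 23.51 mm² overlap (of its 194.25 mm²) is removed, clipping the outline — 1 connected region. The outline is a single polygon with 11 vertices. Extrusion per mm of travel: 0.4 × 0.12 / (π × 0.875²) = 0.019956. Accumulating E over each segment gives final E = 0.6693.

G0 X9.00 Y-2.00 Z11.40
G1 X9.74 Y-4.75 E0.0568
G1 X11.75 Y-6.76 E0.1136
G1 X14.50 Y-7.50 E0.1704
G1 X17.25 Y-6.76 E0.2272
G1 X19.26 Y-4.75 E0.2839
G1 X20.00 Y-2.00 E0.3408
G1 X19.46 Y0.00 E0.3821
G1 X10.50 Y0.00 E0.5609
G1 X10.50 Y1.51 E0.5911
G1 X9.74 Y0.75 E0.6125
G1 X9.00 Y-2.00 E0.6693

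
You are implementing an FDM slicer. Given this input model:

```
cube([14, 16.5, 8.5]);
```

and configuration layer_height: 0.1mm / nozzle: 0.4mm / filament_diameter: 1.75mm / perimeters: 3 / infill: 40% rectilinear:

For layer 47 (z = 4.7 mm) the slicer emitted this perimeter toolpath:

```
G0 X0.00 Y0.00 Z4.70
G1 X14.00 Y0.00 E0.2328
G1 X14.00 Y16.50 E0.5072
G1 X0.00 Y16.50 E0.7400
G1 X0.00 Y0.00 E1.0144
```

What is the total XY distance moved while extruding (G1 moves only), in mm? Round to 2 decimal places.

Sum the Euclidean lengths of each G1 segment: total = 61.00 mm.

61.00 mm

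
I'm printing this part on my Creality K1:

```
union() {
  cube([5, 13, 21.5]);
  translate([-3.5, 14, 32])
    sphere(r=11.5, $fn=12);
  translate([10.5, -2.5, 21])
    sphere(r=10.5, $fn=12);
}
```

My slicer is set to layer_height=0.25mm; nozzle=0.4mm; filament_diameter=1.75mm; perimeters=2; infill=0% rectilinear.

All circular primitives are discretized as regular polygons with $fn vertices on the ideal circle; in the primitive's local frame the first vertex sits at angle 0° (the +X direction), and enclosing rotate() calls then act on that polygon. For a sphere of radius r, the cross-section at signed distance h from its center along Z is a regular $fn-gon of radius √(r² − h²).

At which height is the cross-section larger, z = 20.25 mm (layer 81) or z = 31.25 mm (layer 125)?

layer 125 (z = 31.25 mm)

Layer 81 (z = 20.25): the 5×13 cube contributes its full rectangle (area 65.00 mm²); the sphere at (-3.5, 14) is absent (|z−center|=11.750 > r=11.5); the r=10.5 sphere at (10.5, -2.5) contributes a regular 12-gon of circumradius √(10.5²−0.75²) = 10.473 (area = (12/2)·10.473²·sin(360°/12) = 329.06 mm²); Combining (union): the regions partially overlap — summed areas 394.06 mm² minus the doubly-counted overlap 17.15 mm² gives 376.92 mm² — area = 376.92 mm². So its area = 376.92 mm². Layer 125 (z = 31.25): the cube does not reach this height (z outside [0, 21.5]); the r=11.5 sphere at (-3.5, 14) slices to a regular 12-gon of circumradius 11.476 (√(r²−h²) with h=0.75 from center) (area = (12/2)·11.476²·sin(360°/12) = 395.06 mm²); the r=10.5 sphere at (10.5, -2.5) slices to a regular 12-gon of circumradius 2.278 (√(r²−h²) with h=10.25 from center) (area = (12/2)·2.278²·sin(360°/12) = 15.56 mm²); Combining (union): the 2 present regions are separate (no shared area or edge), so areas and boundary lengths simply add and each stays a separate island — area = 410.62 mm². So its area = 410.62 mm². Layer 125 is larger (410.62 vs 376.92 mm²).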